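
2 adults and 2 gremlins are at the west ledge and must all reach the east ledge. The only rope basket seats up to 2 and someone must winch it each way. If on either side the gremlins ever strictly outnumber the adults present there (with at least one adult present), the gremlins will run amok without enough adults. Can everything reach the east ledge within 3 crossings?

No

Counting alone: each trip to the east ledge takes at most 2 across and each return brings at least 1 back, so after t trips out (and t−1 returns) at most 2t − (t−1) of the 4 are across; that first reaches 4 at t = 3, so at least 5 crossings are needed.
Since 3 < 5, 3 crossings cannot be enough. (The shortest complete plan in fact takes 5:)
1. 2 gremlins → the east ledge.  (the west ledge: 2A 0G; the east ledge: 0A 2G)
2. 1 gremlin ← the west ledge.  (the west ledge: 2A 1G; the east ledge: 0A 1G)
3. 2 adults → the east ledge.  (the west ledge: 0A 1G; the east ledge: 2A 1G)
4. 1 gremlin ← the west ledge.  (the west ledge: 0A 2G; the east ledge: 2A 0G)
5. 2 gremlins → the east ledge.  (the west ledge: 0A 0G; the east ledge: 2A 2G)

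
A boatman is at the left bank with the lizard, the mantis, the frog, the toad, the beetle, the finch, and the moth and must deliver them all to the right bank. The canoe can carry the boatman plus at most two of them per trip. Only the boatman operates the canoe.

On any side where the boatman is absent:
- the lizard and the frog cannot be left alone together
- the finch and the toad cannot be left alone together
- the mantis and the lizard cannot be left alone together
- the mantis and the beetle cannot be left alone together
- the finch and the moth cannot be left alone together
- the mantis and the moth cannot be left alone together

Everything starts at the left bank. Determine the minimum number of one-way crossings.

Whatever the first load, the items left behind include a forbidden pair without the boatman. No opening move is safe, so no plan exists.

impossible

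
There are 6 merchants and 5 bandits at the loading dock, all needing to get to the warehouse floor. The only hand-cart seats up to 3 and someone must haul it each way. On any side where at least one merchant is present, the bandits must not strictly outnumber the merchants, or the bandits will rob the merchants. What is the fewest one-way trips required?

9

Counting alone: each trip to the warehouse floor takes at most 3 across and each return brings at least 1 back, so after t trips out (and t−1 returns) at most 3t − (t−1) of the 11 are across; that first reaches 11 at t = 5, so at least 9 crossings are needed.
The plan below uses exactly 9 crossings, so it is optimal:
1. 3 bandits → the warehouse floor.  (the loading dock: 6M 2B; the warehouse floor: 0M 3B)
2. 1 bandit ← the loading dock.  (the loading dock: 6M 3B; the warehouse floor: 0M 2B)
3. 3 merchants → the warehouse floor.  (the loading dock: 3M 3B; the warehouse floor: 3M 2B)
4. 1 merchant ← the loading dock.  (the loading dock: 4M 3B; the warehouse floor: 2M 2B)
5. 2 merchants and 1 bandit → the warehouse floor.  (the loading dock: 2M 2B; the warehouse floor: 4M 3B)
6. 1 merchant ← the loading dock.  (the loading dock: 3M 2B; the warehouse floor: 3M 3B)
7. 2 merchants and 1 bandit → the warehouse floor.  (the loading dock: 1M 1B; the warehouse floor: 5M 4B)
8. 1 merchant ← the loading dock.  (the loading dock: 2M 1B; the warehouse floor: 4M 4B)
9. 2 merchants and 1 bandit → the warehouse floor.  (the loading dock: 0M 0B; the warehouse floor: 6M 5B)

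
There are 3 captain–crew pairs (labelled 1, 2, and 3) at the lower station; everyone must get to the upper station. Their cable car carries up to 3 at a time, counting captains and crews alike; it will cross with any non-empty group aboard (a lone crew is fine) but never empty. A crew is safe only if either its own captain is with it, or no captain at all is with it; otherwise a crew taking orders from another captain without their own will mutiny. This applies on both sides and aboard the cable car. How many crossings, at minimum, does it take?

Counting alone: each trip to the upper station takes at most 3 across and each return brings at least 1 back, so after t trips out (and t−1 returns) at most 3t − (t−1) of the 6 are across; that first reaches 6 at t = 3, so at least 5 crossings are needed.
The plan below uses exactly 5 crossings, so it is optimal:
1. captain 1 and crew 1 cross → the upper station.
2. captain 1 crosses ← the lower station.
3. captain 1, captain 2, and captain 3 cross → the upper station.
4. crew 1 crosses ← the lower station.
5. crew 1, crew 2, and crew 3 cross → the upper station.

5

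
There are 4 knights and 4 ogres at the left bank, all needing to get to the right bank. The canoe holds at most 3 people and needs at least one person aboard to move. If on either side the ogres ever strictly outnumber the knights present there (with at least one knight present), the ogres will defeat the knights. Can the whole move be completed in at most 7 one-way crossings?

Counting alone: each trip to the right bank takes at most 3 across and each return brings at least 1 back, so after t trips out (and t−1 returns) at most 3t − (t−1) of the 8 are across; that first reaches 8 at t = 4, so at least 7 crossings are needed.
The safety rule pushes this higher. Following every safe sequence of crossings, the most of the 8 that can be at the right bank as the canoe arrives there on crossing 7 is 7 — never all 8.
So the move cannot be finished within 7 crossings. (The shortest complete plan takes 9:)
1. 2 ogres → the right bank.  (the left bank: 4K 2O; the right bank: 0K 2O)
2. 1 ogre ← the left bank.  (the left bank: 4K 3O; the right bank: 0K 1O)
3. 3 ogres → the right bank.  (the left bank: 4K 0O; the right bank: 0K 4O)
4. 1 ogre ← the left bank.  (the left bank: 4K 1O; the right bank: 0K 3O)
5. 3 knights → the right bank.  (the left bank: 1K 1O; the right bank: 3K 3O)
6. 1 knight and 1 ogre ← the left bank.  (the left bank: 2K 2O; the right bank: 2K 2O)
7. 2 knights → the right bank.  (the left bank: 0K 2O; the right bank: 4K 2O)
8. 1 ogre ← the left bank.  (the left bank: 0K 3O; the right bank: 4K 1O)
9. 3 ogres → the right bank.  (the left bank: 0K 0O; the right bank: 4K 4O)

No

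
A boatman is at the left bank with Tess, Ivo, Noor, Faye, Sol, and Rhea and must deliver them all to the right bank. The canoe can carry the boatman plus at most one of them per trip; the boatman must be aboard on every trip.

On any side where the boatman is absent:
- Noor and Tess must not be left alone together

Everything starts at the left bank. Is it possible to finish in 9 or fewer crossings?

No

Counting alone: the boatman can take at most 1 across per trip to the right bank, so moving all 6 needs at least 6 loaded trips out, with a return between consecutive ones — at least 11 crossings.
Since 9 < 11, 9 crossings cannot be enough. (The shortest complete plan in fact takes 11:)
1. Boatman goes to the right bank with Tess.  [the left bank: Faye, Ivo, Noor, Rhea, Sol | the right bank: Tess]
2. Boatman goes back to the left bank alone.  [the left bank: Faye, Ivo, Noor, Rhea, Sol | the right bank: Tess]
3. Boatman goes to the right bank with Ivo.  [the left bank: Faye, Noor, Rhea, Sol | the right bank: Ivo, Tess]
4. Boatman goes back to the left bank alone.  [the left bank: Faye, Noor, Rhea, Sol | the right bank: Ivo, Tess]
5. Boatman goes to the right bank with Faye.  [the left bank: Noor, Rhea, Sol | the right bank: Faye, Ivo, Tess]
6. Boatman goes back to the left bank alone.  [the left bank: Noor, Rhea, Sol | the right bank: Faye, Ivo, Tess]
7. Boatman goes to the right bank with Sol.  [the left bank: Noor, Rhea | the right bank: Faye, Ivo, Sol, Tess]
8. Boatman goes back to the left bank alone.  [the left bank: Noor, Rhea | the right bank: Faye, Ivo, Sol, Tess]
9. Boatman goes to the right bank with Rhea.  [the left bank: Noor | the right bank: Faye, Ivo, Rhea, Sol, Tess]
10. Boatman goes back to the left bank alone.  [the left bank: Noor | the right bank: Faye, Ivo, Rhea, Sol, Tess]
11. Boatman goes to the right bank with Noor.  [the left bank: — | the right bank: Faye, Ivo, Noor, Rhea, Sol, Tess]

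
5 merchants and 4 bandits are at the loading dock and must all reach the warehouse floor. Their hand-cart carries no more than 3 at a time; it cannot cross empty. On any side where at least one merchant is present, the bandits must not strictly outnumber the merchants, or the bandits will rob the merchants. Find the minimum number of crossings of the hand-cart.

7

Counting alone: each trip to the warehouse floor takes at most 3 across and each return brings at least 1 back, so after t trips out (and t−1 returns) at most 3t − (t−1) of the 9 are across; that first reaches 9 at t = 4, so at least 7 crossings are needed.
The plan below uses exactly 7 crossings, so it is optimal:
1. 3 bandits → the warehouse floor.  (the loading dock: 5M 1B; the warehouse floor: 0M 3B)
2. 1 bandit ← the loading dock.  (the loading dock: 5M 2B; the warehouse floor: 0M 2B)
3. 3 merchants → the warehouse floor.  (the loading dock: 2M 2B; the warehouse floor: 3M 2B)
4. 1 merchant ← the loading dock.  (the loading dock: 3M 2B; the warehouse floor: 2M 2B)
5. 2 merchants and 1 bandit → the warehouse floor.  (the loading dock: 1M 1B; the warehouse floor: 4M 3B)
6. 1 merchant ← the loading dock.  (the loading dock: 2M 1B; the warehouse floor: 3M 3B)
7. 2 merchants and 1 bandit → the warehouse floor.  (the loading dock: 0M 0B; the warehouse floor: 5M 4B)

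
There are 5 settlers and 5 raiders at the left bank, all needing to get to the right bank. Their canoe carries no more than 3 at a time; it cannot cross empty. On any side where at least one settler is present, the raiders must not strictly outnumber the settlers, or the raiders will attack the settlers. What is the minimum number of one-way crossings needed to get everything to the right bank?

Counting alone: each trip to the right bank takes at most 3 across and each return brings at least 1 back, so after t trips out (and t−1 returns) at most 3t − (t−1) of the 10 are across; that first reaches 10 at t = 5, so at least 9 crossings are needed.
The safety rule pushes this higher. Following every safe sequence of crossings, the most of the 10 that can be at the right bank as the canoe arrives there on crossing 9 is 9 — never all 10.
So no plan with fewer than 11 crossings exists, and this one achieves 11:
1. 2 raiders → the right bank.  (the left bank: 5S 3R; the right bank: 0S 2R)
2. 1 raider ← the left bank.  (the left bank: 5S 4R; the right bank: 0S 1R)
3. 3 raiders → the right bank.  (the left bank: 5S 1R; the right bank: 0S 4R)
4. 1 raider ← the left bank.  (the left bank: 5S 2R; the right bank: 0S 3R)
5. 3 settlers → the right bank.  (the left bank: 2S 2R; the right bank: 3S 3R)
6. 1 settler and 1 raider ← the left bank.  (the left bank: 3S 3R; the right bank: 2S 2R)
7. 3 settlers → the right bank.  (the left bank: 0S 3R; the right bank: 5S 2R)
8. 1 raider ← the left bank.  (the left bank: 0S 4R; the right bank: 5S 1R)
9. 2 raiders → the right bank.  (the left bank: 0S 2R; the right bank: 5S 3R)
10. 1 raider ← the left bank.  (the left bank: 0S 3R; the right bank: 5S 2R)
11. 3 raiders → the right bank.  (the left bank: 0S 0R; the right bank: 5S 5R)

11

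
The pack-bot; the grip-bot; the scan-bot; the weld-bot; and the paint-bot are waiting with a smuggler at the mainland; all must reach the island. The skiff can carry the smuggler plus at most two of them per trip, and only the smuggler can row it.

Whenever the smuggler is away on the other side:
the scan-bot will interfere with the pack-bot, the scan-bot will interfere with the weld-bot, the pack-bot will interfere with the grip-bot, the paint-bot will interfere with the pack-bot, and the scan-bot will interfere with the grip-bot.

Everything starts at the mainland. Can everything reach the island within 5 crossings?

Counting alone: the smuggler can take at most 2 across per trip to the island, so moving all 5 needs at least 3 loaded trips out, with a return between consecutive ones — at least 5 crossings.
The safety rule pushes this higher. Following every safe sequence of crossings, the most of the 5 that can be at the island as the skiff arrives there on crossing 5 is 4 — never all 5.
So the move cannot be finished within 5 crossings. (The shortest complete plan takes 7:)
1. Smuggler goes to the island with the pack-bot and the scan-bot.  [the mainland: the grip-bot, the paint-bot, the weld-bot | the island: the pack-bot, the scan-bot]
2. Smuggler goes back to the mainland with the pack-bot.  [the mainland: the grip-bot, the pack-bot, the paint-bot, the weld-bot | the island: the scan-bot]
3. Smuggler goes to the island with the pack-bot and the weld-bot.  [the mainland: the grip-bot, the paint-bot | the island: the pack-bot, the scan-bot, the weld-bot]
4. Smuggler goes back to the mainland with the scan-bot.  [the mainland: the grip-bot, the paint-bot, the scan-bot | the island: the pack-bot, the weld-bot]
5. Smuggler goes to the island with the grip-bot and the paint-bot.  [the mainland: the scan-bot | the island: the grip-bot, the pack-bot, the paint-bot, the weld-bot]
6. Smuggler goes back to the mainland with the pack-bot.  [the mainland: the pack-bot, the scan-bot | the island: the grip-bot, the paint-bot, the weld-bot]
7. Smuggler goes to the island with the pack-bot and the scan-bot.  [the mainland: — | the island: the grip-bot, the pack-bot, the paint-bot, the scan-bot, the weld-bot]

No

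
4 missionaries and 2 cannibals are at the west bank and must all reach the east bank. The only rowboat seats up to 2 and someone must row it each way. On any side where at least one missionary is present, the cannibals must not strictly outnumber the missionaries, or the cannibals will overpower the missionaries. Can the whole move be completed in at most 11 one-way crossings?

Yes

Yes — this plan uses 9 crossings (≤ 11):
1. 2 cannibals → the east bank.  (the west bank: 4M 0C; the east bank: 0M 2C)
2. 1 cannibal ← the west bank.  (the west bank: 4M 1C; the east bank: 0M 1C)
3. 2 missionaries → the east bank.  (the west bank: 2M 1C; the east bank: 2M 1C)
4. 1 cannibal ← the west bank.  (the west bank: 2M 2C; the east bank: 2M 0C)
5. 2 cannibals → the east bank.  (the west bank: 2M 0C; the east bank: 2M 2C)
6. 1 cannibal ← the west bank.  (the west bank: 2M 1C; the east bank: 2M 1C)
7. 1 missionary and 1 cannibal → the east bank.  (the west bank: 1M 0C; the east bank: 3M 2C)
8. 1 cannibal ← the west bank.  (the west bank: 1M 1C; the east bank: 3M 1C)
9. 1 missionary and 1 cannibal → the east bank.  (the west bank: 0M 0C; the east bank: 4M 2C)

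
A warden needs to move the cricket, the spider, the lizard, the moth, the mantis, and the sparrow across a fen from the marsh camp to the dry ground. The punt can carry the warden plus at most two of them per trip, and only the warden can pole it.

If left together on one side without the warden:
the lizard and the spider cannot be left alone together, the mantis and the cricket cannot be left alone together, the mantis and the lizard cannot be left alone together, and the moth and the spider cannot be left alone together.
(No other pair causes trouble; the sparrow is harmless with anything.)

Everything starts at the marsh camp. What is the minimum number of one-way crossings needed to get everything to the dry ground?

7

Counting alone: the warden can take at most 2 across per trip to the dry ground, so moving all 6 needs at least 3 loaded trips out, with a return between consecutive ones — at least 5 crossings.
The safety rule pushes this higher. Following every safe sequence of crossings, the most of the 6 that can be at the dry ground as the punt arrives there on crossing 5 is 5 — never all 6.
So no plan with fewer than 7 crossings exists, and this one achieves 7:
1. Warden goes to the dry ground with the mantis and the spider.
2. Warden goes back to the marsh camp alone.
3. Warden goes to the dry ground with the cricket and the lizard.
4. Warden goes back to the marsh camp with the mantis and the spider.
5. Warden goes to the dry ground with the moth and the sparrow.
6. Warden goes back to the marsh camp alone.
7. Warden goes to the dry ground with the mantis and the spider.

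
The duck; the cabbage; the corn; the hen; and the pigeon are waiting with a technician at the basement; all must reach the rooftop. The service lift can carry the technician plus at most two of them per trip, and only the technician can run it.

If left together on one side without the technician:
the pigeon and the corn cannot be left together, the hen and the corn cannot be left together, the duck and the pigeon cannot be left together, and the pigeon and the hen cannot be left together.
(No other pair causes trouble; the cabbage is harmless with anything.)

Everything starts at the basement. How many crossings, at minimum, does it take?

Counting alone: the technician can take at most 2 across per trip to the rooftop, so moving all 5 needs at least 3 loaded trips out, with a return between consecutive ones — at least 5 crossings.
The safety rule pushes this higher. Following every safe sequence of crossings, the most of the 5 that can be at the rooftop as the service lift arrives there on crossing 5 is 4 — never all 5.
So no plan with fewer than 7 crossings exists, and this one achieves 7:
1. Technician goes to the rooftop with the corn and the pigeon.  [the basement: the cabbage, the duck, the hen | the rooftop: the corn, the pigeon]
2. Technician goes back to the basement with the corn.  [the basement: the cabbage, the corn, the duck, the hen | the rooftop: the pigeon]
3. Technician goes to the rooftop with the corn and the duck.  [the basement: the cabbage, the hen | the rooftop: the corn, the duck, the pigeon]
4. Technician goes back to the basement with the pigeon.  [the basement: the cabbage, the hen, the pigeon | the rooftop: the corn, the duck]
5. Technician goes to the rooftop with the cabbage and the hen.  [the basement: the pigeon | the rooftop: the cabbage, the corn, the duck, the hen]
6. Technician goes back to the basement with the corn.  [the basement: the corn, the pigeon | the rooftop: the cabbage, the duck, the hen]
7. Technician goes to the rooftop with the corn and the pigeon.  [the basement: — | the rooftop: the cabbage, the corn, the duck, the hen, the pigeon]

7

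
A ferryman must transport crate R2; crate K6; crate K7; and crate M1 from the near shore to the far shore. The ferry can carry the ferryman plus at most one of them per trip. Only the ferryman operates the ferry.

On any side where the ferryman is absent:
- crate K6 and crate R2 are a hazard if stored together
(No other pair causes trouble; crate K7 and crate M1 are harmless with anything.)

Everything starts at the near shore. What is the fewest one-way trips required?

Counting alone: the ferryman can take at most 1 across per trip to the far shore, so moving all 4 needs at least 4 loaded trips out, with a return between consecutive ones — at least 7 crossings.
The plan below uses exactly 7 crossings, so it is optimal:
1. Ferryman goes to the far shore with crate R2.  [the near shore: crate K6, crate K7, crate M1 | the far shore: crate R2]
2. Ferryman goes back to the near shore alone.  [the near shore: crate K6, crate K7, crate M1 | the far shore: crate R2]
3. Ferryman goes to the far shore with crate K7.  [the near shore: crate K6, crate M1 | the far shore: crate K7, crate R2]
4. Ferryman goes back to the near shore alone.  [the near shore: crate K6, crate M1 | the far shore: crate K7, crate R2]
5. Ferryman goes to the far shore with crate M1.  [the near shore: crate K6 | the far shore: crate K7, crate M1, crate R2]
6. Ferryman goes back to the near shore alone.  [the near shore: crate K6 | the far shore: crate K7, crate M1, crate R2]
7. Ferryman goes to the far shore with crate K6.  [the near shore: — | the far shore: crate K6, crate K7, crate M1, crate R2]

7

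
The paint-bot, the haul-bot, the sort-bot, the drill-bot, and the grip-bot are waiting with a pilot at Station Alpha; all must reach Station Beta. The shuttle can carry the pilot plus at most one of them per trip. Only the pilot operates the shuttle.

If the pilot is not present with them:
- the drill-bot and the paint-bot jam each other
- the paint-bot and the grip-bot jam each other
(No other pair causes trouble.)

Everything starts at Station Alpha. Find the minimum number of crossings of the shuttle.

11

Counting alone: the pilot can take at most 1 across per trip to Station Beta, so moving all 5 needs at least 5 loaded trips out, with a return between consecutive ones — at least 9 crossings.
The safety rule pushes this higher. Following every safe sequence of crossings, the most of the 5 that can be at Station Beta as the shuttle arrives there on crossing 9 is 4 — never all 5.
So no plan with fewer than 11 crossings exists, and this one achieves 11:
1. Pilot goes to Station Beta with the paint-bot.  [Station Alpha: the drill-bot, the grip-bot, the haul-bot, the sort-bot | Station Beta: the paint-bot]
2. Pilot goes back to Station Alpha alone.  [Station Alpha: the drill-bot, the grip-bot, the haul-bot, the sort-bot | Station Beta: the paint-bot]
3. Pilot goes to Station Beta with the haul-bot.  [Station Alpha: the drill-bot, the grip-bot, the sort-bot | Station Beta: the haul-bot, the paint-bot]
4. Pilot goes back to Station Alpha alone.  [Station Alpha: the drill-bot, the grip-bot, the sort-bot | Station Beta: the haul-bot, the paint-bot]
5. Pilot goes to Station Beta with the sort-bot.  [Station Alpha: the drill-bot, the grip-bot | Station Beta: the haul-bot, the paint-bot, the sort-bot]
6. Pilot goes back to Station Alpha alone.  [Station Alpha: the drill-bot, the grip-bot | Station Beta: the haul-bot, the paint-bot, the sort-bot]
7. Pilot goes to Station Beta with the drill-bot.  [Station Alpha: the grip-bot | Station Beta: the drill-bot, the haul-bot, the paint-bot, the sort-bot]
8. Pilot goes back to Station Alpha with the paint-bot.  [Station Alpha: the grip-bot, the paint-bot | Station Beta: the drill-bot, the haul-bot, the sort-bot]
9. Pilot goes to Station Beta with the grip-bot.  [Station Alpha: the paint-bot | Station Beta: the drill-bot, the grip-bot, the haul-bot, the sort-bot]
10. Pilot goes back to Station Alpha alone.  [Station Alpha: the paint-bot | Station Beta: the drill-bot, the grip-bot, the haul-bot, the sort-bot]
11. Pilot goes to Station Beta with the paint-bot.  [Station Alpha: — | Station Beta: the drill-bot, the grip-bot, the haul-bot, the paint-bot, the sort-bot]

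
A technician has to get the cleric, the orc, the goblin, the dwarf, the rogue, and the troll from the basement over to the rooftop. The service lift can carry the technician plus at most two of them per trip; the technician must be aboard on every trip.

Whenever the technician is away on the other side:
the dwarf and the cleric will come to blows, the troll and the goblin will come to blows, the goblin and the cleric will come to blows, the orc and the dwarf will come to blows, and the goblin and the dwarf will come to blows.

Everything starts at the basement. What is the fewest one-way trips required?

9

Counting alone: the technician can take at most 2 across per trip to the rooftop, so moving all 6 needs at least 3 loaded trips out, with a return between consecutive ones — at least 5 crossings.
The safety rule pushes this higher. Following every safe sequence of crossings, the most of the 6 that can be at the rooftop as the service lift arrives there on crossings 5, 7 is 4, 5 respectively — never all 6.
So no plan with fewer than 9 crossings exists, and this one achieves 9:
1. Technician goes to the rooftop with the dwarf and the goblin.
2. Technician goes back to the basement with the goblin.
3. Technician goes to the rooftop with the cleric and the troll.
4. Technician goes back to the basement with the cleric.
5. Technician goes to the rooftop with the cleric and the orc.
6. Technician goes back to the basement with the dwarf.
7. Technician goes to the rooftop with the goblin and the rogue.
8. Technician goes back to the basement with the goblin.
9. Technician goes to the rooftop with the dwarf and the goblin.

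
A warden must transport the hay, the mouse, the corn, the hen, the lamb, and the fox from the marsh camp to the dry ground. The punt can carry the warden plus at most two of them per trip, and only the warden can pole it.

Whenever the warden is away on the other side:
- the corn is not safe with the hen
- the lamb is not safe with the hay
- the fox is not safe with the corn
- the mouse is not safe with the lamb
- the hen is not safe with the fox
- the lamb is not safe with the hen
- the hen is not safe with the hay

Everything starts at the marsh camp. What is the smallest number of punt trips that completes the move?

Whatever the first load, the items left behind include a forbidden pair without the warden. No opening move is safe, so no plan exists.

impossible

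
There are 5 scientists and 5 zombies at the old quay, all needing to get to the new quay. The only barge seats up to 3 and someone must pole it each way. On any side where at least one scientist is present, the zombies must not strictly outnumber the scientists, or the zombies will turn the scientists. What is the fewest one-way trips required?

11

Counting alone: each trip to the new quay takes at most 3 across and each return brings at least 1 back, so after t trips out (and t−1 returns) at most 3t − (t−1) of the 10 are across; that first reaches 10 at t = 5, so at least 9 crossings are needed.
The safety rule pushes this higher. Following every safe sequence of crossings, the most of the 10 that can be at the new quay as the barge arrives there on crossing 9 is 9 — never all 10.
So no plan with fewer than 11 crossings exists, and this one achieves 11:
1. 2 zombies → the new quay.  (the old quay: 5S 3Z; the new quay: 0S 2Z)
2. 1 zombie ← the old quay.  (the old quay: 5S 4Z; the new quay: 0S 1Z)
3. 3 zombies → the new quay.  (the old quay: 5S 1Z; the new quay: 0S 4Z)
4. 1 zombie ← the old quay.  (the old quay: 5S 2Z; the new quay: 0S 3Z)
5. 3 scientists → the new quay.  (the old quay: 2S 2Z; the new quay: 3S 3Z)
6. 1 scientist and 1 zombie ← the old quay.  (the old quay: 3S 3Z; the new quay: 2S 2Z)
7. 3 scientists → the new quay.  (the old quay: 0S 3Z; the new quay: 5S 2Z)
8. 1 zombie ← the old quay.  (the old quay: 0S 4Z; the new quay: 5S 1Z)
9. 2 zombies → the new quay.  (the old quay: 0S 2Z; the new quay: 5S 3Z)
10. 1 zombie ← the old quay.  (the old quay: 0S 3Z; the new quay: 5S 2Z)
11. 3 zombies → the new quay.  (the old quay: 0S 0Z; the new quay: 5S 5Z)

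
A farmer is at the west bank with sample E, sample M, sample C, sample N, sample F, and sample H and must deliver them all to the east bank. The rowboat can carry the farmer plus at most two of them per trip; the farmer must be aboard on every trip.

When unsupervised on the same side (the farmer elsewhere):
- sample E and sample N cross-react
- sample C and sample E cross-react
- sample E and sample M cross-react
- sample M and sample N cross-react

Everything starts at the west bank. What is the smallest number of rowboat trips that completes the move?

Counting alone: the farmer can take at most 2 across per trip to the east bank, so moving all 6 needs at least 3 loaded trips out, with a return between consecutive ones — at least 5 crossings.
The safety rule pushes this higher. Following every safe sequence of crossings, the most of the 6 that can be at the east bank as the rowboat arrives there on crossings 5, 7 is 4, 5 respectively — never all 6.
So no plan with fewer than 9 crossings exists, and this one achieves 9:
1. Farmer goes to the east bank with sample E and sample M.  [the west bank: sample C, sample F, sample H, sample N | the east bank: sample E, sample M]
2. Farmer goes back to the west bank with sample E.  [the west bank: sample C, sample E, sample F, sample H, sample N | the east bank: sample M]
3. Farmer goes to the east bank with sample C and sample E.  [the west bank: sample F, sample H, sample N | the east bank: sample C, sample E, sample M]
4. Farmer goes back to the west bank with sample E.  [the west bank: sample E, sample F, sample H, sample N | the east bank: sample C, sample M]
5. Farmer goes to the east bank with sample E and sample F.  [the west bank: sample H, sample N | the east bank: sample C, sample E, sample F, sample M]
6. Farmer goes back to the west bank with sample E.  [the west bank: sample E, sample H, sample N | the east bank: sample C, sample F, sample M]
7. Farmer goes to the east bank with sample E and sample H.  [the west bank: sample N | the east bank: sample C, sample E, sample F, sample H, sample M]
8. Farmer goes back to the west bank with sample E.  [the west bank: sample E, sample N | the east bank: sample C, sample F, sample H, sample M]
9. Farmer goes to the east bank with sample E and sample N.  [the west bank: — | the east bank: sample C, sample E, sample F, sample H, sample M, sample N]

9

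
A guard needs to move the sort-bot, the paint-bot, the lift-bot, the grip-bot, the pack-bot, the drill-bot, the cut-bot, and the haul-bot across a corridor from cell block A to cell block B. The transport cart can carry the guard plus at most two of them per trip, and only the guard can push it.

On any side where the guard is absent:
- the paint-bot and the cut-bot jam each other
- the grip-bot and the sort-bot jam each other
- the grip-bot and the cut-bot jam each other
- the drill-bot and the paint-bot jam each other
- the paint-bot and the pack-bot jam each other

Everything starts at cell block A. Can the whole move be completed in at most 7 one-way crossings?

No

Counting alone: the guard can take at most 2 across per trip to cell block B, so moving all 8 needs at least 4 loaded trips out, with a return between consecutive ones — at least 7 crossings.
The safety rule pushes this higher. Following every safe sequence of crossings, the most of the 8 that can be at cell block B as the transport cart arrives there on crossing 7 is 7 — never all 8.
So the move cannot be finished within 7 crossings. (The shortest complete plan takes 9:)
1. Guard goes to cell block B with the grip-bot and the paint-bot.  [cell block A: the cut-bot, the drill-bot, the haul-bot, the lift-bot, the pack-bot, the sort-bot | cell block B: the grip-bot, the paint-bot]
2. Guard goes back to cell block A alone.  [cell block A: the cut-bot, the drill-bot, the haul-bot, the lift-bot, the pack-bot, the sort-bot | cell block B: the grip-bot, the paint-bot]
3. Guard goes to cell block B with the lift-bot and the sort-bot.  [cell block A: the cut-bot, the drill-bot, the haul-bot, the pack-bot | cell block B: the grip-bot, the lift-bot, the paint-bot, the sort-bot]
4. Guard goes back to cell block A with the grip-bot.  [cell block A: the cut-bot, the drill-bot, the grip-bot, the haul-bot, the pack-bot | cell block B: the lift-bot, the paint-bot, the sort-bot]
5. Guard goes to cell block B with the cut-bot and the pack-bot.  [cell block A: the drill-bot, the grip-bot, the haul-bot | cell block B: the cut-bot, the lift-bot, the pack-bot, the paint-bot, the sort-bot]
6. Guard goes back to cell block A with the paint-bot.  [cell block A: the drill-bot, the grip-bot, the haul-bot, the paint-bot | cell block B: the cut-bot, the lift-bot, the pack-bot, the sort-bot]
7. Guard goes to cell block B with the drill-bot and the haul-bot.  [cell block A: the grip-bot, the paint-bot | cell block B: the cut-bot, the drill-bot, the haul-bot, the lift-bot, the pack-bot, the sort-bot]
8. Guard goes back to cell block A alone.  [cell block A: the grip-bot, the paint-bot | cell block B: the cut-bot, the drill-bot, the haul-bot, the lift-bot, the pack-bot, the sort-bot]
9. Guard goes to cell block B with the grip-bot and the paint-bot.  [cell block A: — | cell block B: the cut-bot, the drill-bot, the grip-bot, the haul-bot, the lift-bot, the pack-bot, the paint-bot, the sort-bot]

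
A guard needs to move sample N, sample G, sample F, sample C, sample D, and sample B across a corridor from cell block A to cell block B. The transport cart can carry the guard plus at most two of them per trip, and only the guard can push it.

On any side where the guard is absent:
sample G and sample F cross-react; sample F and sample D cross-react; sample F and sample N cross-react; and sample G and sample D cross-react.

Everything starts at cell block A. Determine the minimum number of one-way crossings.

Counting alone: the guard can take at most 2 across per trip to cell block B, so moving all 6 needs at least 3 loaded trips out, with a return between consecutive ones — at least 5 crossings.
The safety rule pushes this higher. Following every safe sequence of crossings, the most of the 6 that can be at cell block B as the transport cart arrives there on crossings 5, 7 is 4, 5 respectively — never all 6.
So no plan with fewer than 9 crossings exists, and this one achieves 9:
1. Guard goes to cell block B with sample F and sample G.
2. Guard goes back to cell block A with sample G.
3. Guard goes to cell block B with sample G and sample N.
4. Guard goes back to cell block A with sample F.
5. Guard goes to cell block B with sample C and sample F.
6. Guard goes back to cell block A with sample F.
7. Guard goes to cell block B with sample B and sample F.
8. Guard goes back to cell block A with sample F.
9. Guard goes to cell block B with sample D and sample F.

9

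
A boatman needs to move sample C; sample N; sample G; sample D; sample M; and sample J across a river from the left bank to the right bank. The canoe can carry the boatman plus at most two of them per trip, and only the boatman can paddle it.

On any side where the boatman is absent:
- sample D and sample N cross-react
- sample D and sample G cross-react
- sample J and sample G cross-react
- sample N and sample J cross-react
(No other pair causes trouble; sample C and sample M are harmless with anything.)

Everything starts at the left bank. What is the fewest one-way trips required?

5

Counting alone: the boatman can take at most 2 across per trip to the right bank, so moving all 6 needs at least 3 loaded trips out, with a return between consecutive ones — at least 5 crossings.
The plan below uses exactly 5 crossings, so it is optimal:
1. Boatman goes to the right bank with sample G and sample N.  [the left bank: sample C, sample D, sample J, sample M | the right bank: sample G, sample N]
2. Boatman goes back to the left bank alone.  [the left bank: sample C, sample D, sample J, sample M | the right bank: sample G, sample N]
3. Boatman goes to the right bank with sample C and sample M.  [the left bank: sample D, sample J | the right bank: sample C, sample G, sample M, sample N]
4. Boatman goes back to the left bank alone.  [the left bank: sample D, sample J | the right bank: sample C, sample G, sample M, sample N]
5. Boatman goes to the right bank with sample D and sample J.  [the left bank: — | the right bank: sample C, sample D, sample G, sample J, sample M, sample N]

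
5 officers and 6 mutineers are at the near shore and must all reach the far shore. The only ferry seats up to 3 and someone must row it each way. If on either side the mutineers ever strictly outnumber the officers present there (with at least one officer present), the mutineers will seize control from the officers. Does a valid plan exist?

No

The mutineers already outnumber the officers at the near shore before anyone moves, so the starting position itself is disallowed.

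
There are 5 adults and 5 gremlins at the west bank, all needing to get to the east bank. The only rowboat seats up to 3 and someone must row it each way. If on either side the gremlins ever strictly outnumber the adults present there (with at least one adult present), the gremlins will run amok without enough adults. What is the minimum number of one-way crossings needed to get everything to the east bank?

11

Counting alone: each trip to the east bank takes at most 3 across and each return brings at least 1 back, so after t trips out (and t−1 returns) at most 3t − (t−1) of the 10 are across; that first reaches 10 at t = 5, so at least 9 crossings are needed.
The safety rule pushes this higher. Following every safe sequence of crossings, the most of the 10 that can be at the east bank as the rowboat arrives there on crossing 9 is 9 — never all 10.
So no plan with fewer than 11 crossings exists, and this one achieves 11:
1. 2 gremlins → the east bank.  (the west bank: 5A 3G; the east bank: 0A 2G)
2. 1 gremlin ← the west bank.  (the west bank: 5A 4G; the east bank: 0A 1G)
3. 3 gremlins → the east bank.  (the west bank: 5A 1G; the east bank: 0A 4G)
4. 1 gremlin ← the west bank.  (the west bank: 5A 2G; the east bank: 0A 3G)
5. 3 adults → the east bank.  (the west bank: 2A 2G; the east bank: 3A 3G)
6. 1 adult and 1 gremlin ← the west bank.  (the west bank: 3A 3G; the east bank: 2A 2G)
7. 3 adults → the east bank.  (the west bank: 0A 3G; the east bank: 5A 2G)
8. 1 gremlin ← the west bank.  (the west bank: 0A 4G; the east bank: 5A 1G)
9. 2 gremlins → the east bank.  (the west bank: 0A 2G; the east bank: 5A 3G)
10. 1 gremlin ← the west bank.  (the west bank: 0A 3G; the east bank: 5A 2G)
11. 3 gremlins → the east bank.  (the west bank: 0A 0G; the east bank: 5A 5G)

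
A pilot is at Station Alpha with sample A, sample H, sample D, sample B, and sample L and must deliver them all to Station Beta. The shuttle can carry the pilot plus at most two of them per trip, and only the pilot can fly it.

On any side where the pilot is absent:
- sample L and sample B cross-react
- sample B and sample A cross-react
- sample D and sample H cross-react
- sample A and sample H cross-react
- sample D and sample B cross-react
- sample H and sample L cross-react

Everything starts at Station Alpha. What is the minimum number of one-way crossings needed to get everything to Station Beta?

7

Counting alone: the pilot can take at most 2 across per trip to Station Beta, so moving all 5 needs at least 3 loaded trips out, with a return between consecutive ones — at least 5 crossings.
The safety rule pushes this higher. Following every safe sequence of crossings, the most of the 5 that can be at Station Beta as the shuttle arrives there on crossing 5 is 4 — never all 5.
So no plan with fewer than 7 crossings exists, and this one achieves 7:
1. Pilot goes to Station Beta with sample B and sample H.
2. Pilot goes back to Station Alpha alone.
3. Pilot goes to Station Beta with sample A.
4. Pilot goes back to Station Alpha with sample B and sample H.
5. Pilot goes to Station Beta with sample D and sample L.
6. Pilot goes back to Station Alpha alone.
7. Pilot goes to Station Beta with sample B and sample H.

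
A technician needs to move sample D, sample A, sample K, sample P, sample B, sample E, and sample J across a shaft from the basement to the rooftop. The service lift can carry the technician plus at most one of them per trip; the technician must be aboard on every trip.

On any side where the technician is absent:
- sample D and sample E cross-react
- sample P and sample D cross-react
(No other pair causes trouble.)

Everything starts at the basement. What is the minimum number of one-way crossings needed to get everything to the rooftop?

Counting alone: the technician can take at most 1 across per trip to the rooftop, so moving all 7 needs at least 7 loaded trips out, with a return between consecutive ones — at least 13 crossings.
The safety rule pushes this higher. Following every safe sequence of crossings, the most of the 7 that can be at the rooftop as the service lift arrives there on crossing 13 is 6 — never all 7.
So no plan with fewer than 15 crossings exists, and this one achieves 15:
1. Technician goes to the rooftop with sample D.
2. Technician goes back to the basement alone.
3. Technician goes to the rooftop with sample A.
4. Technician goes back to the basement alone.
5. Technician goes to the rooftop with sample K.
6. Technician goes back to the basement alone.
7. Technician goes to the rooftop with sample P.
8. Technician goes back to the basement with sample D.
9. Technician goes to the rooftop with sample E.
10. Technician goes back to the basement alone.
11. Technician goes to the rooftop with sample B.
12. Technician goes back to the basement alone.
13. Technician goes to the rooftop with sample J.
14. Technician goes back to the basement alone.
15. Technician goes to the rooftop with sample D.

15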